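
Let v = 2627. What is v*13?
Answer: 34151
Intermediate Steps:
v*13 = 2627*13 = 34151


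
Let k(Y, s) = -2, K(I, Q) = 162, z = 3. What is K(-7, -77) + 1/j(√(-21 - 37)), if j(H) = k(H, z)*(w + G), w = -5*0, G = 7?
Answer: 2267/14 ≈ 161.93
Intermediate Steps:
w = 0
j(H) = -14 (j(H) = -2*(0 + 7) = -2*7 = -14)
K(-7, -77) + 1/j(√(-21 - 37)) = 162 + 1/(-14) = 162 - 1/14 = 2267/14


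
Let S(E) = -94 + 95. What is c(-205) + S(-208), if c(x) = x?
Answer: -204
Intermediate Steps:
S(E) = 1
c(-205) + S(-208) = -205 + 1 = -204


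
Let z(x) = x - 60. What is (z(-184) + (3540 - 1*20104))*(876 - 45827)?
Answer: 755536408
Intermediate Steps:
z(x) = -60 + x
(z(-184) + (3540 - 1*20104))*(876 - 45827) = ((-60 - 184) + (3540 - 1*20104))*(876 - 45827) = (-244 + (3540 - 20104))*(-44951) = (-244 - 16564)*(-44951) = -16808*(-44951) = 755536408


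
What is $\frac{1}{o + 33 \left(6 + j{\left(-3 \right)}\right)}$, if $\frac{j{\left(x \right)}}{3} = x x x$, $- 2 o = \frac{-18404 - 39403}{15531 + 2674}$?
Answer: $- \frac{36410}{90056943} \approx -0.0004043$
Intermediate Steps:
$o = \frac{57807}{36410}$ ($o = - \frac{\left(-18404 - 39403\right) \frac{1}{15531 + 2674}}{2} = - \frac{\left(-57807\right) \frac{1}{18205}}{2} = \left(- \frac{1}{2}\right) \left(- \frac{57807}{18205}\right) = \frac{57807}{36410} \approx 1.5877$)
$j{\left(x \right)} = 3 x^{3}$ ($j{\left(x \right)} = 3 x x x = 3 x^{2} x = 3 x^{3}$)
$\frac{1}{o + 33 \left(6 + j{\left(-3 \right)}\right)} = \frac{1}{\frac{57807}{36410} + 33 \left(6 + 3 \left(-3\right)^{3}\right)} = \frac{1}{\frac{57807}{36410} + 33 \left(6 + 3 \left(-27\right)\right)} = \frac{1}{\frac{57807}{36410} + 33 \left(6 - 81\right)} = \frac{1}{\frac{57807}{36410} + 33 \left(-75\right)} = \frac{1}{\frac{57807}{36410} - 2475} = \frac{1}{- \frac{90056943}{36410}} = - \frac{36410}{90056943}$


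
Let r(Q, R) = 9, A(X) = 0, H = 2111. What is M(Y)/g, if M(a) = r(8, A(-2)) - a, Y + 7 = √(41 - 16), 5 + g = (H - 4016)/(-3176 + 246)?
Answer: -6446/2549 ≈ -2.5288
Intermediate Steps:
g = -2549/586 (g = -5 + (2111 - 4016)/(-3176 + 246) = -5 - 1905/(-2930) = -5 - 1905*(-1/2930) = -5 + 381/586 = -2549/586 ≈ -4.3498)
Y = -2 (Y = -7 + √(41 - 16) = -7 + √25 = -7 + 5 = -2)
M(a) = 9 - a
M(Y)/g = (9 - 1*(-2))/(-2549/586) = (9 + 2)*(-586/2549) = 11*(-586/2549) = -6446/2549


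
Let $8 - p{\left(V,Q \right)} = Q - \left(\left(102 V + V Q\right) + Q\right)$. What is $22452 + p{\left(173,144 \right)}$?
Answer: $65018$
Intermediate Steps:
$p{\left(V,Q \right)} = 8 + 102 V + Q V$ ($p{\left(V,Q \right)} = 8 - \left(Q - \left(\left(102 V + V Q\right) + Q\right)\right) = 8 - \left(Q - \left(\left(102 V + Q V\right) + Q\right)\right) = 8 - \left(Q - \left(Q + 102 V + Q V\right)\right) = 8 - \left(- 102 V - Q V\right) = 8 + \left(102 V + Q V\right) = 8 + 102 V + Q V$)
$22452 + p{\left(173,144 \right)} = 22452 + \left(8 + 102 \cdot 173 + 144 \cdot 173\right) = 22452 + \left(8 + 17646 + 24912\right) = 22452 + 42566 = 65018$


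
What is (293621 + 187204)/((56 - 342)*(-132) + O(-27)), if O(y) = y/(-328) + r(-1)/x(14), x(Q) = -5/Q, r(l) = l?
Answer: 788553000/61918007 ≈ 12.735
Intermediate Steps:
O(y) = 14/5 - y/328 (O(y) = y/(-328) - 1/((-5/14)) = y*(-1/328) - 1/((-5*1/14)) = -y/328 - 1/(-5/14) = -y/328 - 1*(-14/5) = -y/328 + 14/5 = 14/5 - y/328)
(293621 + 187204)/((56 - 342)*(-132) + O(-27)) = (293621 + 187204)/((56 - 342)*(-132) + (14/5 - 1/328*(-27))) = 480825/(-286*(-132) + (14/5 + 27/328)) = 480825/(37752 + 4727/1640) = 480825/(61918007/1640) = 480825*(1640/61918007) = 788553000/61918007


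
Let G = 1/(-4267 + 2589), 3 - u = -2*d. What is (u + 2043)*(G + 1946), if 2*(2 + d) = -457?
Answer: 5175638395/1678 ≈ 3.0844e+6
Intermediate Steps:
d = -461/2 (d = -2 + (½)*(-457) = -2 - 457/2 = -461/2 ≈ -230.50)
u = -458 (u = 3 - (-2)*(-461)/2 = 3 - 1*461 = 3 - 461 = -458)
G = -1/1678 (G = 1/(-1678) = -1/1678 ≈ -0.00059595)
(u + 2043)*(G + 1946) = (-458 + 2043)*(-1/1678 + 1946) = 1585*(3265387/1678) = 5175638395/1678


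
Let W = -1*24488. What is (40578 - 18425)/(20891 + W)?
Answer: -22153/3597 ≈ -6.1587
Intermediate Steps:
W = -24488
(40578 - 18425)/(20891 + W) = (40578 - 18425)/(20891 - 24488) = 22153/(-3597) = 22153*(-1/3597) = -22153/3597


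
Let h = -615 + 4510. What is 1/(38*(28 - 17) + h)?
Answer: 1/4313 ≈ 0.00023186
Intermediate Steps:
h = 3895
1/(38*(28 - 17) + h) = 1/(38*(28 - 17) + 3895) = 1/(38*11 + 3895) = 1/(418 + 3895) = 1/4313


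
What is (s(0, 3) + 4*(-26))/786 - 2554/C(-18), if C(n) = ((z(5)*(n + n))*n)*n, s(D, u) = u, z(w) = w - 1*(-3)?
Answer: -618089/6111936 ≈ -0.10113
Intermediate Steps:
z(w) = 3 + w (z(w) = w + 3 = 3 + w)
C(n) = 16*n³ (C(n) = (((3 + 5)*(n + n))*n)*n = ((8*(2*n))*n)*n = ((16*n)*n)*n = (16*n²)*n = 16*n³)
(s(0, 3) + 4*(-26))/786 - 2554/C(-18) = (3 + 4*(-26))/786 - 2554/(16*(-18)³) = (3 - 104)*(1/786) - 2554/(16*(-5832)) = -101*1/786 - 2554/(-93312) = -101/786 - 2554*(-1/93312) = -101/786 + 1277/46656 = -618089/6111936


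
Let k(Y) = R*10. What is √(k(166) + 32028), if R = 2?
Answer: 4*√2003 ≈ 179.02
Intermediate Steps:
k(Y) = 20 (k(Y) = 2*10 = 20)
√(k(166) + 32028) = √(20 + 32028) = √32048 = 4*√2003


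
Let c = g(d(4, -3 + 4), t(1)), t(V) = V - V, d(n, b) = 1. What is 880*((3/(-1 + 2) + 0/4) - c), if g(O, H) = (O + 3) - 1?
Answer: 0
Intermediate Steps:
t(V) = 0
g(O, H) = 2 + O (g(O, H) = (3 + O) - 1 = 2 + O)
c = 3 (c = 2 + 1 = 3)
880*((3/(-1 + 2) + 0/4) - c) = 880*((3/(-1 + 2) + 0/4) - 1*3) = 880*((3/1 + 0*(1/4)) - 3) = 880*((3*1 + 0) - 3) = 880*((3 + 0) - 3) = 880*(3 - 3) = 880*0 = 0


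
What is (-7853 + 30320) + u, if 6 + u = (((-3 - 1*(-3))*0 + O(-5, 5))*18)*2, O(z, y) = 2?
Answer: 22533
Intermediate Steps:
u = 66 (u = -6 + (((-3 - 1*(-3))*0 + 2)*18)*2 = -6 + (((-3 + 3)*0 + 2)*18)*2 = -6 + ((0*0 + 2)*18)*2 = -6 + ((0 + 2)*18)*2 = -6 + (2*18)*2 = -6 + 36*2 = -6 + 72 = 66)
(-7853 + 30320) + u = (-7853 + 30320) + 66 = 22467 + 66 = 22533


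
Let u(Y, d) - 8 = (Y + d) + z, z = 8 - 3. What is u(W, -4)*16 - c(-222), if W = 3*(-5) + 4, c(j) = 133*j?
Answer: 29494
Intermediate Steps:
W = -11 (W = -15 + 4 = -11)
z = 5
u(Y, d) = 13 + Y + d (u(Y, d) = 8 + ((Y + d) + 5) = 8 + (5 + Y + d) = 13 + Y + d)
u(W, -4)*16 - c(-222) = (13 - 11 - 4)*16 - 133*(-222) = -2*16 - 1*(-29526) = -32 + 29526 = 29494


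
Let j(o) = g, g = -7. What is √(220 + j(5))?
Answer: √213 ≈ 14.595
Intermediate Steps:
j(o) = -7
√(220 + j(5)) = √(220 - 7) = √213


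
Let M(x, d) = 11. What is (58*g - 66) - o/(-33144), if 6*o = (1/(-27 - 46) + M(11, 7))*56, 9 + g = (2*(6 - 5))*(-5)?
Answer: -1059743449/907317 ≈ -1168.0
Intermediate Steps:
g = -19 (g = -9 + (2*(6 - 5))*(-5) = -9 + (2*1)*(-5) = -9 + 2*(-5) = -9 - 10 = -19)
o = 22456/219 (o = ((1/(-27 - 46) + 11)*56)/6 = ((1/(-73) + 11)*56)/6 = ((-1/73 + 11)*56)/6 = ((802/73)*56)/6 = (⅙)*(44912/73) = 22456/219 ≈ 102.54)
(58*g - 66) - o/(-33144) = (58*(-19) - 66) - 22456/(219*(-33144)) = (-1102 - 66) - 22456*(-1)/(219*33144) = -1168 - 1*(-2807/907317) = -1168 + 2807/907317 = -1059743449/907317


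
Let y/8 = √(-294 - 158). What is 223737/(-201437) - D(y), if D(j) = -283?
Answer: 56782934/201437 ≈ 281.89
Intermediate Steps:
y = 16*I*√113 (y = 8*√(-294 - 158) = 8*√(-452) = 8*(2*I*√113) = 16*I*√113 ≈ 170.08*I)
223737/(-201437) - D(y) = 223737/(-201437) - 1*(-283) = 223737*(-1/201437) + 283 = -223737/201437 + 283 = 56782934/201437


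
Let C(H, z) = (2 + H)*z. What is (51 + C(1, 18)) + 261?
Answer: 366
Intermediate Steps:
C(H, z) = z*(2 + H)
(51 + C(1, 18)) + 261 = (51 + 18*(2 + 1)) + 261 = (51 + 18*3) + 261 = (51 + 54) + 261 = 105 + 261 = 366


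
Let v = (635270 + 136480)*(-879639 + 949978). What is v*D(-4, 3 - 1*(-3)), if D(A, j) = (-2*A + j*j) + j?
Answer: 2714206162500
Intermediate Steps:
D(A, j) = j + j**2 - 2*A (D(A, j) = (-2*A + j**2) + j = (j**2 - 2*A) + j = j + j**2 - 2*A)
v = 54284123250 (v = 771750*70339 = 54284123250)
v*D(-4, 3 - 1*(-3)) = 54284123250*((3 - 1*(-3)) + (3 - 1*(-3))**2 - 2*(-4)) = 54284123250*((3 + 3) + (3 + 3)**2 + 8) = 54284123250*(6 + 6**2 + 8) = 54284123250*(6 + 36 + 8) = 54284123250*50 = 2714206162500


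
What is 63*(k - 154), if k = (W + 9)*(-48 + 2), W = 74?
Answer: -250236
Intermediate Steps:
k = -3818 (k = (74 + 9)*(-48 + 2) = 83*(-46) = -3818)
63*(k - 154) = 63*(-3818 - 154) = 63*(-3972) = -250236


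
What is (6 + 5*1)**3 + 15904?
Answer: 17235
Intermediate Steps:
(6 + 5*1)**3 + 15904 = (6 + 5)**3 + 15904 = 11**3 + 15904 = 1331 + 15904 = 17235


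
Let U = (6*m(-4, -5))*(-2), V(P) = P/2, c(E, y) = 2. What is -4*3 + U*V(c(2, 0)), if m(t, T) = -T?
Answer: -72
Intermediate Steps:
V(P) = P/2 (V(P) = P*(½) = P/2)
U = -60 (U = (6*(-1*(-5)))*(-2) = (6*5)*(-2) = 30*(-2) = -60)
-4*3 + U*V(c(2, 0)) = -4*3 - 30*2 = -12 - 60*1 = -12 - 60 = -72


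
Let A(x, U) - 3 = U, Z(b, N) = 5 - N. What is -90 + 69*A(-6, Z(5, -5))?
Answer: 807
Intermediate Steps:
A(x, U) = 3 + U
-90 + 69*A(-6, Z(5, -5)) = -90 + 69*(3 + (5 - 1*(-5))) = -90 + 69*(3 + (5 + 5)) = -90 + 69*(3 + 10) = -90 + 69*13 = -90 + 897 = 807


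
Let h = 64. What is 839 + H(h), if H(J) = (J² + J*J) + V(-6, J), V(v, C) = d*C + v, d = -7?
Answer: 8577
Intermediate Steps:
V(v, C) = v - 7*C (V(v, C) = -7*C + v = v - 7*C)
H(J) = -6 - 7*J + 2*J² (H(J) = (J² + J*J) + (-6 - 7*J) = (J² + J²) + (-6 - 7*J) = 2*J² + (-6 - 7*J) = -6 - 7*J + 2*J²)
839 + H(h) = 839 + (-6 - 7*64 + 2*64²) = 839 + (-6 - 448 + 2*4096) = 839 + (-6 - 448 + 8192) = 839 + 7738 = 8577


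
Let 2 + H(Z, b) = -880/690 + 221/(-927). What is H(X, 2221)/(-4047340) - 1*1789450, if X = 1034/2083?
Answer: -154417610355648083/86293336140 ≈ -1.7895e+6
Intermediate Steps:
X = 1034/2083 (X = 1034*(1/2083) = 1034/2083 ≈ 0.49640)
H(Z, b) = -74917/21321 (H(Z, b) = -2 + (-880/690 + 221/(-927)) = -2 + (-880*1/690 + 221*(-1/927)) = -2 + (-88/69 - 221/927) = -2 - 32275/21321 = -74917/21321)
H(X, 2221)/(-4047340) - 1*1789450 = -74917/21321/(-4047340) - 1*1789450 = -74917/21321*(-1/4047340) - 1789450 = 74917/86293336140 - 1789450 = -154417610355648083/86293336140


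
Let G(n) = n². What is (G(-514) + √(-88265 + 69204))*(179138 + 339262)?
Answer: 136959206400 + 3628800*I*√389 ≈ 1.3696e+11 + 7.1571e+7*I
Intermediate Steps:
(G(-514) + √(-88265 + 69204))*(179138 + 339262) = ((-514)² + √(-88265 + 69204))*(179138 + 339262) = (264196 + √(-19061))*518400 = (264196 + 7*I*√389)*518400 = 136959206400 + 3628800*I*√389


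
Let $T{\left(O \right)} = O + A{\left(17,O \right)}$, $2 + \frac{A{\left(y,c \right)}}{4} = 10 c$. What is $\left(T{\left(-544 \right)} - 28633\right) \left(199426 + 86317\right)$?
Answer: $-14557177135$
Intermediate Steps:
$A{\left(y,c \right)} = -8 + 40 c$ ($A{\left(y,c \right)} = -8 + 4 \cdot 10 c = -8 + 40 c$)
$T{\left(O \right)} = -8 + 41 O$ ($T{\left(O \right)} = O + \left(-8 + 40 O\right) = -8 + 41 O$)
$\left(T{\left(-544 \right)} - 28633\right) \left(199426 + 86317\right) = \left(\left(-8 + 41 \left(-544\right)\right) - 28633\right) \left(199426 + 86317\right) = \left(\left(-8 - 22304\right) - 28633\right) 285743 = \left(-22312 - 28633\right) 285743 = \left(-50945\right) 285743 = -14557177135$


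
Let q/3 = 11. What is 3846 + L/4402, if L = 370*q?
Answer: 8471151/2201 ≈ 3848.8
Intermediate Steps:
q = 33 (q = 3*11 = 33)
L = 12210 (L = 370*33 = 12210)
3846 + L/4402 = 3846 + 12210/4402 = 3846 + 12210*(1/4402) = 3846 + 6105/2201 = 8471151/2201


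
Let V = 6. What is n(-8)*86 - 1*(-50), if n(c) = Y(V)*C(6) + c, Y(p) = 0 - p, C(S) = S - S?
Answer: -638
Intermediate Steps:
C(S) = 0
Y(p) = -p
n(c) = c (n(c) = -1*6*0 + c = -6*0 + c = 0 + c = c)
n(-8)*86 - 1*(-50) = -8*86 - 1*(-50) = -688 + 50 = -638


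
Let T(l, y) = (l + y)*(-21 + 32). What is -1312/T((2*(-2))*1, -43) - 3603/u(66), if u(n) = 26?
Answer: -1828639/13442 ≈ -136.04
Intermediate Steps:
T(l, y) = 11*l + 11*y (T(l, y) = (l + y)*11 = 11*l + 11*y)
-1312/T((2*(-2))*1, -43) - 3603/u(66) = -1312/(11*((2*(-2))*1) + 11*(-43)) - 3603/26 = -1312/(11*(-4*1) - 473) - 3603*1/26 = -1312/(11*(-4) - 473) - 3603/26 = -1312/(-44 - 473) - 3603/26 = -1312/(-517) - 3603/26 = -1312*(-1/517) - 3603/26 = 1312/517 - 3603/26 = -1828639/13442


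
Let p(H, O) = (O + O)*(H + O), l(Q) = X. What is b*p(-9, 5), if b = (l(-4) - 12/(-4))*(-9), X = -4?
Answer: -360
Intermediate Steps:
l(Q) = -4
p(H, O) = 2*O*(H + O) (p(H, O) = (2*O)*(H + O) = 2*O*(H + O))
b = 9 (b = (-4 - 12/(-4))*(-9) = (-4 - 12*(-¼))*(-9) = (-4 + 3)*(-9) = -1*(-9) = 9)
b*p(-9, 5) = 9*(2*5*(-9 + 5)) = 9*(2*5*(-4)) = 9*(-40) = -360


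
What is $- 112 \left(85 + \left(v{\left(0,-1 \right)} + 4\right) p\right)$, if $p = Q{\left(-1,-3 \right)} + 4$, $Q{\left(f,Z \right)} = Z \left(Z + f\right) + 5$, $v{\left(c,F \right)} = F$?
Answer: $-16576$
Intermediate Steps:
$Q{\left(f,Z \right)} = 5 + Z \left(Z + f\right)$
$p = 21$ ($p = \left(5 + \left(-3\right)^{2} - -3\right) + 4 = \left(5 + 9 + 3\right) + 4 = 17 + 4 = 21$)
$- 112 \left(85 + \left(v{\left(0,-1 \right)} + 4\right) p\right) = - 112 \left(85 + \left(-1 + 4\right) 21\right) = - 112 \left(85 + 3 \cdot 21\right) = - 112 \left(85 + 63\right) = \left(-112\right) 148 = -16576$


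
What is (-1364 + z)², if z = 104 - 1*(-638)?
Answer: 386884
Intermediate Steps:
z = 742 (z = 104 + 638 = 742)
(-1364 + z)² = (-1364 + 742)² = (-622)² = 386884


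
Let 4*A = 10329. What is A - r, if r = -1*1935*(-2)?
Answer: -5151/4 ≈ -1287.8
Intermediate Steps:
r = 3870 (r = -1935*(-2) = 3870)
A = 10329/4 (A = (1/4)*10329 = 10329/4 ≈ 2582.3)
A - r = 10329/4 - 1*3870 = 10329/4 - 3870 = -5151/4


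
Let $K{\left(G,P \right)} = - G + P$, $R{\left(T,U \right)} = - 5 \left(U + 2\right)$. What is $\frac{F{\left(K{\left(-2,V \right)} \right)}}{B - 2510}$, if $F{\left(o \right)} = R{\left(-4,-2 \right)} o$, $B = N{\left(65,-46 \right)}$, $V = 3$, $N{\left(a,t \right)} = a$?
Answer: $0$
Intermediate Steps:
$R{\left(T,U \right)} = -10 - 5 U$ ($R{\left(T,U \right)} = - 5 \left(2 + U\right) = -10 - 5 U$)
$K{\left(G,P \right)} = P - G$
$B = 65$
$F{\left(o \right)} = 0$ ($F{\left(o \right)} = \left(-10 - -10\right) o = \left(-10 + 10\right) o = 0 o = 0$)
$\frac{F{\left(K{\left(-2,V \right)} \right)}}{B - 2510} = \frac{1}{65 - 2510} \cdot 0 = \frac{1}{-2445} \cdot 0 = \left(- \frac{1}{2445}\right) 0 = 0$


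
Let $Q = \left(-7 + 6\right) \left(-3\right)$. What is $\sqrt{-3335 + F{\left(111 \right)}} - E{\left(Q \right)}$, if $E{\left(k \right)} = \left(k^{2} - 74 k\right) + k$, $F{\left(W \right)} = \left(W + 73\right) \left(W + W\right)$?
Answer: $210 + \sqrt{37513} \approx 403.68$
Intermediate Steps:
$Q = 3$ ($Q = \left(-1\right) \left(-3\right) = 3$)
$F{\left(W \right)} = 2 W \left(73 + W\right)$ ($F{\left(W \right)} = \left(73 + W\right) 2 W = 2 W \left(73 + W\right)$)
$E{\left(k \right)} = k^{2} - 73 k$
$\sqrt{-3335 + F{\left(111 \right)}} - E{\left(Q \right)} = \sqrt{-3335 + 2 \cdot 111 \left(73 + 111\right)} - 3 \left(-73 + 3\right) = \sqrt{-3335 + 2 \cdot 111 \cdot 184} - 3 \left(-70\right) = \sqrt{-3335 + 40848} - -210 = \sqrt{37513} + 210 = 210 + \sqrt{37513}$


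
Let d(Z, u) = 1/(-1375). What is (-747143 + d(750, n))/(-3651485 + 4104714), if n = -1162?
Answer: -1027321626/623189875 ≈ -1.6485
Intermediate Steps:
d(Z, u) = -1/1375
(-747143 + d(750, n))/(-3651485 + 4104714) = (-747143 - 1/1375)/(-3651485 + 4104714) = -1027321626/1375/453229 = -1027321626/1375*1/453229 = -1027321626/623189875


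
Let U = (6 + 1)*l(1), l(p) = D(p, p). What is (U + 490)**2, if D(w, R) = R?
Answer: 247009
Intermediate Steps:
l(p) = p
U = 7 (U = (6 + 1)*1 = 7*1 = 7)
(U + 490)**2 = (7 + 490)**2 = 497**2 = 247009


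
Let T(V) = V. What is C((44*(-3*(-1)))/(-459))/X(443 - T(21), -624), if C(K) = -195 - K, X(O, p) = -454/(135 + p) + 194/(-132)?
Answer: 106830526/296973 ≈ 359.73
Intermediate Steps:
X(O, p) = -97/66 - 454/(135 + p) (X(O, p) = -454/(135 + p) + 194*(-1/132) = -454/(135 + p) - 97/66 = -97/66 - 454/(135 + p))
C((44*(-3*(-1)))/(-459))/X(443 - T(21), -624) = (-195 - 44*(-3*(-1))/(-459))/(((-43059 - 97*(-624))/(66*(135 - 624)))) = (-195 - 44*3*(-1)/459)/(((1/66)*(-43059 + 60528)/(-489))) = (-195 - 132*(-1)/459)/(((1/66)*(-1/489)*17469)) = (-195 - 1*(-44/153))/(-1941/3586) = (-195 + 44/153)*(-3586/1941) = -29791/153*(-3586/1941) = 106830526/296973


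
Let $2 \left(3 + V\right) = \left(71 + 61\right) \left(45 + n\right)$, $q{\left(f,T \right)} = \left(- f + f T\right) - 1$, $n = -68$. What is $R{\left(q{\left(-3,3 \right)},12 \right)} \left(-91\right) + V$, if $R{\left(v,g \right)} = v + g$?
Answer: $-1976$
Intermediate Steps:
$q{\left(f,T \right)} = -1 - f + T f$ ($q{\left(f,T \right)} = \left(- f + T f\right) - 1 = -1 - f + T f$)
$V = -1521$ ($V = -3 + \frac{\left(71 + 61\right) \left(45 - 68\right)}{2} = -3 + \frac{132 \left(-23\right)}{2} = -3 + \frac{1}{2} \left(-3036\right) = -3 - 1518 = -1521$)
$R{\left(v,g \right)} = g + v$
$R{\left(q{\left(-3,3 \right)},12 \right)} \left(-91\right) + V = \left(12 - 7\right) \left(-91\right) - 1521 = 5 \left(-91\right) - 1521 = -455 - 1521 = -1976$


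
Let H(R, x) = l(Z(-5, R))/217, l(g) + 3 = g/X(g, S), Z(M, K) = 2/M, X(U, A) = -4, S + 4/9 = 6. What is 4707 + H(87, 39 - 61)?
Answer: 10214161/2170 ≈ 4707.0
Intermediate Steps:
S = 50/9 (S = -4/9 + 6 = 50/9 ≈ 5.5556)
l(g) = -3 - g/4 (l(g) = -3 + g/(-4) = -3 + g*(-1/4) = -3 - g/4)
H(R, x) = -29/2170 (H(R, x) = (-3 - 1/(2*(-5)))/217 = (-3 - (-1)/(2*5))*(1/217) = (-3 - 1/4*(-2/5))*(1/217) = (-3 + 1/10)*(1/217) = -29/10*1/217 = -29/2170)
4707 + H(87, 39 - 61) = 4707 - 29/2170 = 10214161/2170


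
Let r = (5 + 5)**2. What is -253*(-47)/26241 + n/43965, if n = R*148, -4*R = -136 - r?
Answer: 250641409/384561855 ≈ 0.65176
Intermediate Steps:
r = 100 (r = 10**2 = 100)
R = 59 (R = -(-136 - 1*100)/4 = -(-136 - 100)/4 = -1/4*(-236) = 59)
n = 8732 (n = 59*148 = 8732)
-253*(-47)/26241 + n/43965 = -253*(-47)/26241 + 8732/43965 = 11891*(1/26241) + 8732*(1/43965) = 11891/26241 + 8732/43965 = 250641409/384561855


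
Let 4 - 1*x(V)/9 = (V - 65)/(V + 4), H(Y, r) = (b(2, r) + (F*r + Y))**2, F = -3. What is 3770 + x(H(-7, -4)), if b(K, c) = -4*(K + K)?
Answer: 475246/125 ≈ 3802.0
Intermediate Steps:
b(K, c) = -8*K
H(Y, r) = (-16 + Y - 3*r)**2 (H(Y, r) = (-8*2 + (-3*r + Y))**2 = (-16 + (Y - 3*r))**2 = (-16 + Y - 3*r)**2)
x(V) = 36 - 9*(-65 + V)/(4 + V) (x(V) = 36 - 9*(V - 65)/(V + 4) = 36 - 9*(-65 + V)/(4 + V))
3770 + x(H(-7, -4)) = 3770 + 27*(27 + (16 - 1*(-7) + 3*(-4))**2)/(4 + (16 - 1*(-7) + 3*(-4))**2) = 3770 + 27*(27 + (16 + 7 - 12)**2)/(4 + (16 + 7 - 12)**2) = 3770 + 27*(27 + 11**2)/(4 + 11**2) = 3770 + 27*(27 + 121)/(4 + 121) = 3770 + 27*148/125 = 3770 + 27*(1/125)*148 = 3770 + 3996/125 = 475246/125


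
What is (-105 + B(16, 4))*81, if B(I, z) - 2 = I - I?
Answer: -8343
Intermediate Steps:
B(I, z) = 2 (B(I, z) = 2 + (I - I) = 2 + 0 = 2)
(-105 + B(16, 4))*81 = (-105 + 2)*81 = -103*81 = -8343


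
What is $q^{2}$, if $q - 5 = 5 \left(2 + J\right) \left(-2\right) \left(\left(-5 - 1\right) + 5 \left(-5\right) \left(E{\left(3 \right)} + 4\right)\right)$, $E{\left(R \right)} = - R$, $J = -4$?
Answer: $378225$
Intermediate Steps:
$q = -615$ ($q = 5 + 5 \left(2 - 4\right) \left(-2\right) \left(\left(-5 - 1\right) + 5 \left(-5\right) \left(\left(-1\right) 3 + 4\right)\right) = 5 + 5 \left(-2\right) \left(-2\right) \left(-6 - 25 \left(-3 + 4\right)\right) = 5 + \left(-10\right) \left(-2\right) \left(-6 - 25\right) = 5 + 20 \left(-6 - 25\right) = 5 + 20 \left(-31\right) = 5 - 620 = -615$)
$q^{2} = \left(-615\right)^{2} = 378225$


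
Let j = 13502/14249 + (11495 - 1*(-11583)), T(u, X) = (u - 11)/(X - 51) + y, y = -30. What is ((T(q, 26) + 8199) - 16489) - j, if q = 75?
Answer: -11186002036/356225 ≈ -31402.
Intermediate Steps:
T(u, X) = -30 + (-11 + u)/(-51 + X) (T(u, X) = (u - 11)/(X - 51) - 30 = (-11 + u)/(-51 + X) - 30 = -30 + (-11 + u)/(-51 + X))
j = 328851924/14249 (j = 13502*(1/14249) + (11495 + 11583) = 13502/14249 + 23078 = 328851924/14249 ≈ 23079.)
((T(q, 26) + 8199) - 16489) - j = (((1519 + 75 - 30*26)/(-51 + 26) + 8199) - 16489) - 1*328851924/14249 = (((1519 + 75 - 780)/(-25) + 8199) - 16489) - 328851924/14249 = ((-1/25*814 + 8199) - 16489) - 328851924/14249 = ((-814/25 + 8199) - 16489) - 328851924/14249 = (204161/25 - 16489) - 328851924/14249 = -208064/25 - 328851924/14249 = -11186002036/356225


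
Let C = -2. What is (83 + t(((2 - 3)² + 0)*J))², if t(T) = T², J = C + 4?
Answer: 7569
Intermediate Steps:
J = 2 (J = -2 + 4 = 2)
(83 + t(((2 - 3)² + 0)*J))² = (83 + (((2 - 3)² + 0)*2)²)² = (83 + (((-1)² + 0)*2)²)² = (83 + ((1 + 0)*2)²)² = (83 + (1*2)²)² = (83 + 2²)² = (83 + 4)² = 87² = 7569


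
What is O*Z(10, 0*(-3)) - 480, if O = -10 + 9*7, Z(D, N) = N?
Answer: -480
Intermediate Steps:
O = 53 (O = -10 + 63 = 53)
O*Z(10, 0*(-3)) - 480 = 53*(0*(-3)) - 480 = 53*0 - 480 = 0 - 480 = -480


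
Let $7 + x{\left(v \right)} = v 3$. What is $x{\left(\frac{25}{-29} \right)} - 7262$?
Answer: $- \frac{210876}{29} \approx -7271.6$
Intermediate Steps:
$x{\left(v \right)} = -7 + 3 v$ ($x{\left(v \right)} = -7 + v 3 = -7 + 3 v$)
$x{\left(\frac{25}{-29} \right)} - 7262 = \left(-7 + 3 \frac{25}{-29}\right) - 7262 = \left(-7 + 3 \cdot 25 \left(- \frac{1}{29}\right)\right) - 7262 = \left(-7 + 3 \left(- \frac{25}{29}\right)\right) - 7262 = \left(-7 - \frac{75}{29}\right) - 7262 = - \frac{278}{29} - 7262 = - \frac{210876}{29}$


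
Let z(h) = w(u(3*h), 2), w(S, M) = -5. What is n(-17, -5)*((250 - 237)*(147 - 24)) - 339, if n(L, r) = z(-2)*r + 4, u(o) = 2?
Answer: 46032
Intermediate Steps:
z(h) = -5
n(L, r) = 4 - 5*r (n(L, r) = -5*r + 4 = 4 - 5*r)
n(-17, -5)*((250 - 237)*(147 - 24)) - 339 = (4 - 5*(-5))*((250 - 237)*(147 - 24)) - 339 = (4 + 25)*(13*123) - 339 = 29*1599 - 339 = 46371 - 339 = 46032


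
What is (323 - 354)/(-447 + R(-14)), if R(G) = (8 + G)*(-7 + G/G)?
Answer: 31/411 ≈ 0.075426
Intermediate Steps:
R(G) = -48 - 6*G (R(G) = (8 + G)*(-7 + 1) = (8 + G)*(-6) = -48 - 6*G)
(323 - 354)/(-447 + R(-14)) = (323 - 354)/(-447 + (-48 - 6*(-14))) = -31/(-447 + (-48 + 84)) = -31/(-447 + 36) = -31/(-411) = -31*(-1/411) = 31/411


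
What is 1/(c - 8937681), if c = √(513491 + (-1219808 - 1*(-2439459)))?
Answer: -2979227/26627379974873 - √1733142/79882139924619 ≈ -1.1190e-7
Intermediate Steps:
c = √1733142 (c = √(513491 + (-1219808 + 2439459)) = √(513491 + 1219651) = √1733142 ≈ 1316.5)
1/(c - 8937681) = 1/(√1733142 - 8937681) = 1/(-8937681 + √1733142)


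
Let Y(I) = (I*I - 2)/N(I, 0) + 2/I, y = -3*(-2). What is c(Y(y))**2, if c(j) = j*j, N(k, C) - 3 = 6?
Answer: 1874161/6561 ≈ 285.65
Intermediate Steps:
y = 6
N(k, C) = 9 (N(k, C) = 3 + 6 = 9)
Y(I) = -2/9 + 2/I + I**2/9 (Y(I) = (I*I - 2)/9 + 2/I = (I**2 - 2)*(1/9) + 2/I = (-2 + I**2)*(1/9) + 2/I = (-2/9 + I**2/9) + 2/I = -2/9 + 2/I + I**2/9)
c(j) = j**2
c(Y(y))**2 = (((1/9)*(18 + 6*(-2 + 6**2))/6)**2)**2 = (((1/9)*(1/6)*(18 + 6*(-2 + 36)))**2)**2 = (((1/9)*(1/6)*(18 + 6*34))**2)**2 = (((1/9)*(1/6)*(18 + 204))**2)**2 = (((1/9)*(1/6)*222)**2)**2 = ((37/9)**2)**2 = (1369/81)**2 = 1874161/6561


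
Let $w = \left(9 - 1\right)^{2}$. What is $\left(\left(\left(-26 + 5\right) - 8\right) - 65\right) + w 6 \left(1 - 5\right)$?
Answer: $-1630$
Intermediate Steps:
$w = 64$ ($w = 8^{2} = 64$)
$\left(\left(\left(-26 + 5\right) - 8\right) - 65\right) + w 6 \left(1 - 5\right) = \left(\left(\left(-26 + 5\right) - 8\right) - 65\right) + 64 \cdot 6 \left(1 - 5\right) = \left(\left(-21 - 8\right) - 65\right) + 64 \cdot 6 \left(-4\right) = \left(-29 - 65\right) + 64 \left(-24\right) = -94 - 1536 = -1630$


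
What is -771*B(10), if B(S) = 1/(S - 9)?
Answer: -771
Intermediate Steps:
B(S) = 1/(-9 + S)
-771*B(10) = -771/(-9 + 10) = -771/1 = -771*1 = -771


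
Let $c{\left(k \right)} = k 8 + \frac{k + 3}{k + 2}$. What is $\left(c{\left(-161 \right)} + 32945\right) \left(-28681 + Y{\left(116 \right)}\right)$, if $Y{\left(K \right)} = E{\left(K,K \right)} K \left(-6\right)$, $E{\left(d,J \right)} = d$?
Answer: $- \frac{550763708957}{159} \approx -3.4639 \cdot 10^{9}$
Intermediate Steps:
$c{\left(k \right)} = 8 k + \frac{3 + k}{2 + k}$
$Y{\left(K \right)} = - 6 K^{2}$ ($Y{\left(K \right)} = K K \left(-6\right) = K^{2} \left(-6\right) = - 6 K^{2}$)
$\left(c{\left(-161 \right)} + 32945\right) \left(-28681 + Y{\left(116 \right)}\right) = \left(\frac{3 + 8 \left(-161\right)^{2} + 17 \left(-161\right)}{2 - 161} + 32945\right) \left(-28681 - 6 \cdot 116^{2}\right) = \left(\frac{3 + 8 \cdot 25921 - 2737}{-159} + 32945\right) \left(-28681 - 80736\right) = \left(- \frac{3 + 207368 - 2737}{159} + 32945\right) \left(-28681 - 80736\right) = \left(\left(- \frac{1}{159}\right) 204634 + 32945\right) \left(-109417\right) = \left(- \frac{204634}{159} + 32945\right) \left(-109417\right) = \frac{5033621}{159} \left(-109417\right) = - \frac{550763708957}{159}$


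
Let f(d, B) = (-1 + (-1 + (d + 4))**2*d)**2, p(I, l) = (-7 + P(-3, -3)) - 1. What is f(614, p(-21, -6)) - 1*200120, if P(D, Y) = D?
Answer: 54635811085671905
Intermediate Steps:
p(I, l) = -11 (p(I, l) = (-7 - 3) - 1 = -10 - 1 = -11)
f(d, B) = (-1 + d*(3 + d)**2)**2 (f(d, B) = (-1 + (-1 + (4 + d))**2*d)**2 = (-1 + (3 + d)**2*d)**2 = (-1 + d*(3 + d)**2)**2)
f(614, p(-21, -6)) - 1*200120 = (-1 + 614*(3 + 614)**2)**2 - 1*200120 = (-1 + 614*617**2)**2 - 200120 = (-1 + 614*380689)**2 - 200120 = (-1 + 233743046)**2 - 200120 = 233743045**2 - 200120 = 54635811085872025 - 200120 = 54635811085671905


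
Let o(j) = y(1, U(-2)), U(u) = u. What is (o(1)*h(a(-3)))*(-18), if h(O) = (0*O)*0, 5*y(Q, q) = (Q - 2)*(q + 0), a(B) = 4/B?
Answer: 0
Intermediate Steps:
y(Q, q) = q*(-2 + Q)/5 (y(Q, q) = ((Q - 2)*(q + 0))/5 = ((-2 + Q)*q)/5 = (q*(-2 + Q))/5 = q*(-2 + Q)/5)
o(j) = ⅖ (o(j) = (⅕)*(-2)*(-2 + 1) = (⅕)*(-2)*(-1) = ⅖)
h(O) = 0 (h(O) = 0*0 = 0)
(o(1)*h(a(-3)))*(-18) = ((⅖)*0)*(-18) = 0*(-18) = 0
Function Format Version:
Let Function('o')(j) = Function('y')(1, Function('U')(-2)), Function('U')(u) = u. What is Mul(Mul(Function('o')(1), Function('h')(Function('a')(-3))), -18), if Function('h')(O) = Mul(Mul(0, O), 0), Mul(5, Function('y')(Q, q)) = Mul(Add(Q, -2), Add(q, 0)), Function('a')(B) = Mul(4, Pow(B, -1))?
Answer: 0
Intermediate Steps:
Function('y')(Q, q) = Mul(Rational(1, 5), q, Add(-2, Q)) (Function('y')(Q, q) = Mul(Rational(1, 5), Mul(Add(Q, -2), Add(q, 0))) = Mul(Rational(1, 5), Mul(Add(-2, Q), q)) = Mul(Rational(1, 5), Mul(q, Add(-2, Q))) = Mul(Rational(1, 5), q, Add(-2, Q)))
Function('o')(j) = Rational(2, 5) (Function('o')(j) = Mul(Rational(1, 5), -2, Add(-2, 1)) = Mul(Rational(1, 5), -2, -1) = Rational(2, 5))
Function('h')(O) = 0 (Function('h')(O) = Mul(0, 0) = 0)
Mul(Mul(Function('o')(1), Function('h')(Function('a')(-3))), -18) = Mul(Mul(Rational(2, 5), 0), -18) = Mul(0, -18) = 0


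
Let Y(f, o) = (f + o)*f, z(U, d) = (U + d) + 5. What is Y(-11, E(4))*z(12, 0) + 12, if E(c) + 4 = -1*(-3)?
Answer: 2256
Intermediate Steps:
E(c) = -1 (E(c) = -4 - 1*(-3) = -4 + 3 = -1)
z(U, d) = 5 + U + d
Y(f, o) = f*(f + o)
Y(-11, E(4))*z(12, 0) + 12 = (-11*(-11 - 1))*(5 + 12 + 0) + 12 = -11*(-12)*17 + 12 = 132*17 + 12 = 2244 + 12 = 2256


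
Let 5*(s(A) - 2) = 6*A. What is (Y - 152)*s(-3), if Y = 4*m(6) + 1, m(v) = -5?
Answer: 1368/5 ≈ 273.60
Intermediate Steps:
Y = -19 (Y = 4*(-5) + 1 = -20 + 1 = -19)
s(A) = 2 + 6*A/5 (s(A) = 2 + (6*A)/5 = 2 + 6*A/5)
(Y - 152)*s(-3) = (-19 - 152)*(2 + (6/5)*(-3)) = -171*(2 - 18/5) = -171*(-8/5) = 1368/5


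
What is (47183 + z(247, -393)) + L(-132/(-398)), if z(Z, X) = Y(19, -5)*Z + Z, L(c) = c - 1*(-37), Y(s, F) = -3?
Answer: 9298540/199 ≈ 46726.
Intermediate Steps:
L(c) = 37 + c (L(c) = c + 37 = 37 + c)
z(Z, X) = -2*Z (z(Z, X) = -3*Z + Z = -2*Z)
(47183 + z(247, -393)) + L(-132/(-398)) = (47183 - 2*247) + (37 - 132/(-398)) = (47183 - 494) + (37 - 132*(-1/398)) = 46689 + (37 + 66/199) = 46689 + 7429/199 = 9298540/199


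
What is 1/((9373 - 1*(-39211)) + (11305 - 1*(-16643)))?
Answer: 1/76532 ≈ 1.3066e-5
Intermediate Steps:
1/((9373 - 1*(-39211)) + (11305 - 1*(-16643))) = 1/((9373 + 39211) + (11305 + 16643)) = 1/(48584 + 27948) = 1/76532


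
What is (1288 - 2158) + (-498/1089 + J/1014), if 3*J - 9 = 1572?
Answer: -35578707/40898 ≈ -869.94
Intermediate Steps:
J = 527 (J = 3 + (⅓)*1572 = 3 + 524 = 527)
(1288 - 2158) + (-498/1089 + J/1014) = (1288 - 2158) + (-498/1089 + 527/1014) = -870 + (-498*1/1089 + 527*(1/1014)) = -870 + (-166/363 + 527/1014) = -870 + 2553/40898 = -35578707/40898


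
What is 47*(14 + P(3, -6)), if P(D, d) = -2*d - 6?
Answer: 940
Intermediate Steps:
P(D, d) = -6 - 2*d
47*(14 + P(3, -6)) = 47*(14 + (-6 - 2*(-6))) = 47*(14 + (-6 + 12)) = 47*(14 + 6) = 47*20 = 940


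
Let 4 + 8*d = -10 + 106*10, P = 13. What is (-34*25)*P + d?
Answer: -43677/4 ≈ -10919.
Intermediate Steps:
d = 523/4 (d = -½ + (-10 + 106*10)/8 = -½ + (-10 + 1060)/8 = -½ + (⅛)*1050 = -½ + 525/4 = 523/4 ≈ 130.75)
(-34*25)*P + d = -34*25*13 + 523/4 = -850*13 + 523/4 = -11050 + 523/4 = -43677/4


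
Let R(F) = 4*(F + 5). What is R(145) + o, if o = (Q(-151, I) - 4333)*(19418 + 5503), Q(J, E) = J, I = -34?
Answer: -111745164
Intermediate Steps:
o = -111745764 (o = (-151 - 4333)*(19418 + 5503) = -4484*24921 = -111745764)
R(F) = 20 + 4*F (R(F) = 4*(5 + F) = 20 + 4*F)
R(145) + o = (20 + 4*145) - 111745764 = (20 + 580) - 111745764 = 600 - 111745764 = -111745164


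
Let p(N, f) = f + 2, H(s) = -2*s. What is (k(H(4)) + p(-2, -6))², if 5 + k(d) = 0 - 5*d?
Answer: 961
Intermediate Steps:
p(N, f) = 2 + f
k(d) = -5 - 5*d (k(d) = -5 + (0 - 5*d) = -5 - 5*d)
(k(H(4)) + p(-2, -6))² = ((-5 - (-10)*4) + (2 - 6))² = ((-5 - 5*(-8)) - 4)² = ((-5 + 40) - 4)² = (35 - 4)² = 31² = 961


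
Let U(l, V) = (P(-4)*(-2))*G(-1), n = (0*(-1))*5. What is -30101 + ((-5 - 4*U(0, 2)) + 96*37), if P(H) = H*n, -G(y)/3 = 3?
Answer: -26554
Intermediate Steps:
n = 0 (n = 0*5 = 0)
G(y) = -9 (G(y) = -3*3 = -9)
P(H) = 0 (P(H) = H*0 = 0)
U(l, V) = 0 (U(l, V) = (0*(-2))*(-9) = 0*(-9) = 0)
-30101 + ((-5 - 4*U(0, 2)) + 96*37) = -30101 + ((-5 - 4*0) + 96*37) = -30101 + ((-5 + 0) + 3552) = -30101 + (-5 + 3552) = -30101 + 3547 = -26554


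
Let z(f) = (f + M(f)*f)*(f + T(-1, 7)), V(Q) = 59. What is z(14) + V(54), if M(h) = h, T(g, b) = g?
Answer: 2789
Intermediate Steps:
z(f) = (-1 + f)*(f + f²) (z(f) = (f + f*f)*(f - 1) = (f + f²)*(-1 + f) = (-1 + f)*(f + f²))
z(14) + V(54) = (14³ - 1*14) + 59 = (2744 - 14) + 59 = 2730 + 59 = 2789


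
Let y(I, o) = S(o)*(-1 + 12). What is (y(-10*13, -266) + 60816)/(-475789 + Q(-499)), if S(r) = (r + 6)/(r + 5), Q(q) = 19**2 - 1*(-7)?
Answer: -15875836/124084881 ≈ -0.12794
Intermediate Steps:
Q(q) = 368 (Q(q) = 361 + 7 = 368)
S(r) = (6 + r)/(5 + r)
y(I, o) = 11*(6 + o)/(5 + o) (y(I, o) = ((6 + o)/(5 + o))*(-1 + 12) = ((6 + o)/(5 + o))*11 = 11*(6 + o)/(5 + o))
(y(-10*13, -266) + 60816)/(-475789 + Q(-499)) = (11*(6 - 266)/(5 - 266) + 60816)/(-475789 + 368) = (11*(-260)/(-261) + 60816)/(-475421) = (11*(-1/261)*(-260) + 60816)*(-1/475421) = (2860/261 + 60816)*(-1/475421) = (15875836/261)*(-1/475421) = -15875836/124084881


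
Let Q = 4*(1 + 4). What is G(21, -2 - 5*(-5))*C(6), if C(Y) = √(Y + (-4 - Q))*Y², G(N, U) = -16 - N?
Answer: -3996*I*√2 ≈ -5651.2*I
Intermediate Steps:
Q = 20 (Q = 4*5 = 20)
C(Y) = Y²*√(-24 + Y) (C(Y) = √(Y + (-4 - 1*20))*Y² = √(Y + (-4 - 20))*Y² = √(Y - 24)*Y² = √(-24 + Y)*Y² = Y²*√(-24 + Y))
G(21, -2 - 5*(-5))*C(6) = (-16 - 1*21)*(6²*√(-24 + 6)) = (-16 - 21)*(36*√(-18)) = -1332*3*I*√2 = -3996*I*√2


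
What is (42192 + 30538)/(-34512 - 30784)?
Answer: -5195/4664 ≈ -1.1139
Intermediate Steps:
(42192 + 30538)/(-34512 - 30784) = 72730/(-65296) = 72730*(-1/65296) = -5195/4664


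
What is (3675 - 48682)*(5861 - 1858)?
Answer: -180163021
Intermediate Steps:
(3675 - 48682)*(5861 - 1858) = -45007*4003 = -180163021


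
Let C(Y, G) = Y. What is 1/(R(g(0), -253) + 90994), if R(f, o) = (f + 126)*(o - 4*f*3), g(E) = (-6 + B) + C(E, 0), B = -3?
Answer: 1/74029 ≈ 1.3508e-5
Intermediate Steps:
g(E) = -9 + E (g(E) = (-6 - 3) + E = -9 + E)
R(f, o) = (126 + f)*(o - 12*f)
1/(R(g(0), -253) + 90994) = 1/((-1512*(-9 + 0) - 12*(-9 + 0)² + 126*(-253) + (-9 + 0)*(-253)) + 90994) = 1/((-1512*(-9) - 12*(-9)² - 31878 - 9*(-253)) + 90994) = 1/((13608 - 12*81 - 31878 + 2277) + 90994) = 1/((13608 - 972 - 31878 + 2277) + 90994) = 1/(-16965 + 90994) = 1/74029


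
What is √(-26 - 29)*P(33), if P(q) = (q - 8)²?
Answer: 625*I*√55 ≈ 4635.1*I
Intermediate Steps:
P(q) = (-8 + q)²
√(-26 - 29)*P(33) = √(-26 - 29)*(-8 + 33)² = √(-55)*25² = (I*√55)*625 = 625*I*√55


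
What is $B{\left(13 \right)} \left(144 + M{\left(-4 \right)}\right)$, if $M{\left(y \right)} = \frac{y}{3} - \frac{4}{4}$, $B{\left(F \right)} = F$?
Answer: $\frac{5525}{3} \approx 1841.7$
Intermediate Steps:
$M{\left(y \right)} = -1 + \frac{y}{3}$ ($M{\left(y \right)} = y \frac{1}{3} - 1 = \frac{y}{3} - 1 = -1 + \frac{y}{3}$)
$B{\left(13 \right)} \left(144 + M{\left(-4 \right)}\right) = 13 \left(144 + \left(-1 + \frac{1}{3} \left(-4\right)\right)\right) = 13 \left(144 - \frac{7}{3}\right) = 13 \cdot \frac{425}{3} = \frac{5525}{3}$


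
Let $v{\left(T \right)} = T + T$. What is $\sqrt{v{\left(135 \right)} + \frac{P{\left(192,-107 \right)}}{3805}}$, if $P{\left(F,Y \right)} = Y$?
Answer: $\frac{\sqrt{3908659615}}{3805} \approx 16.431$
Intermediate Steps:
$v{\left(T \right)} = 2 T$
$\sqrt{v{\left(135 \right)} + \frac{P{\left(192,-107 \right)}}{3805}} = \sqrt{2 \cdot 135 - \frac{107}{3805}} = \sqrt{270 - \frac{107}{3805}} = \sqrt{\frac{1027243}{3805}} = \frac{\sqrt{3908659615}}{3805}$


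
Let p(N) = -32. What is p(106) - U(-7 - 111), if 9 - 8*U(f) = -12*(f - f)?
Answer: -265/8 ≈ -33.125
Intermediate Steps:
U(f) = 9/8 (U(f) = 9/8 - (-3)*(f - f)/2 = 9/8 - (-3)*0/2 = 9/8 - ⅛*0 = 9/8 + 0 = 9/8)
p(106) - U(-7 - 111) = -32 - 1*9/8 = -32 - 9/8 = -265/8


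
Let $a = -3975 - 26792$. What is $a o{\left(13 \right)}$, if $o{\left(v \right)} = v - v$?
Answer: $0$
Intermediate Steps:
$o{\left(v \right)} = 0$
$a = -30767$ ($a = -3975 - 26792 = -30767$)
$a o{\left(13 \right)} = \left(-30767\right) 0 = 0$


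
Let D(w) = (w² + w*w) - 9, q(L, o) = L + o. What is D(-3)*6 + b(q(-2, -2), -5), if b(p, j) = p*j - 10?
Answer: 64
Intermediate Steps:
D(w) = -9 + 2*w² (D(w) = (w² + w²) - 9 = 2*w² - 9 = -9 + 2*w²)
b(p, j) = -10 + j*p (b(p, j) = j*p - 10 = -10 + j*p)
D(-3)*6 + b(q(-2, -2), -5) = (-9 + 2*(-3)²)*6 + (-10 - 5*(-2 - 2)) = (-9 + 2*9)*6 + (-10 - 5*(-4)) = (-9 + 18)*6 + (-10 + 20) = 9*6 + 10 = 54 + 10 = 64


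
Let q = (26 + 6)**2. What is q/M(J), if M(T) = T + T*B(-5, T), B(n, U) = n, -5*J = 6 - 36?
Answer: -128/3 ≈ -42.667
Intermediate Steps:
J = 6 (J = -(6 - 36)/5 = -1/5*(-30) = 6)
q = 1024 (q = 32**2 = 1024)
M(T) = -4*T (M(T) = T + T*(-5) = T - 5*T = -4*T)
q/M(J) = 1024/((-4*6)) = 1024/(-24) = 1024*(-1/24) = -128/3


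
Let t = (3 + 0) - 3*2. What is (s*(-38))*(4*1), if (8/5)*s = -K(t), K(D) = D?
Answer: -285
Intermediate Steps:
t = -3 (t = 3 - 6 = -3)
s = 15/8 (s = 5*(-1*(-3))/8 = (5/8)*3 = 15/8 ≈ 1.8750)
(s*(-38))*(4*1) = ((15/8)*(-38))*(4*1) = -285/4*4 = -285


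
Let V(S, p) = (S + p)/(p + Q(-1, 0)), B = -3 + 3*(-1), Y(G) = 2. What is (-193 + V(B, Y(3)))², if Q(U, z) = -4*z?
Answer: 38025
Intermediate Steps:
Q(U, z) = -4*z
B = -6 (B = -3 - 3 = -6)
V(S, p) = (S + p)/p (V(S, p) = (S + p)/(p - 4*0) = (S + p)/(p + 0) = (S + p)/p)
(-193 + V(B, Y(3)))² = (-193 + (-6 + 2)/2)² = (-193 + (½)*(-4))² = (-193 - 2)² = (-195)² = 38025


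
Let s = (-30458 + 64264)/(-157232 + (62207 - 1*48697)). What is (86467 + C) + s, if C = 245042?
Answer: 23822551346/71861 ≈ 3.3151e+5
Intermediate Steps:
s = -16903/71861 (s = 33806/(-157232 + (62207 - 48697)) = 33806/(-157232 + 13510) = 33806/(-143722) = 33806*(-1/143722) = -16903/71861 ≈ -0.23522)
(86467 + C) + s = (86467 + 245042) - 16903/71861 = 331509 - 16903/71861 = 23822551346/71861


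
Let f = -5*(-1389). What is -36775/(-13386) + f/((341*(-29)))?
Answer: 270702205/132374154 ≈ 2.0450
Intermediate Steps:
f = 6945
-36775/(-13386) + f/((341*(-29))) = -36775/(-13386) + 6945/((341*(-29))) = -36775*(-1/13386) + 6945/(-9889) = 36775/13386 + 6945*(-1/9889) = 36775/13386 - 6945/9889 = 270702205/132374154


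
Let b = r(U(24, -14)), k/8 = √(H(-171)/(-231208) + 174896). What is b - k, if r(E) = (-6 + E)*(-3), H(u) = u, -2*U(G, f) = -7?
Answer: 15/2 - 2*√2337359967063278/28901 ≈ -3338.1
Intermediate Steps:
U(G, f) = 7/2 (U(G, f) = -½*(-7) = 7/2)
r(E) = 18 - 3*E
k = 2*√2337359967063278/28901 (k = 8*√(-171/(-231208) + 174896) = 8*√(-171*(-1/231208) + 174896) = 8*√(171/231208 + 174896) = 8*√(40437354539/231208) = 8*(√2337359967063278/115604) = 2*√2337359967063278/28901 ≈ 3345.6)
b = 15/2 (b = 18 - 3*7/2 = 18 - 21/2 = 15/2 ≈ 7.5000)
b - k = 15/2 - 2*√2337359967063278/28901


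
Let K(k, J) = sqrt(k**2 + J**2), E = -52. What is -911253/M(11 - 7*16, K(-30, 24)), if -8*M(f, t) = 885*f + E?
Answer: -7290024/89437 ≈ -81.510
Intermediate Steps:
K(k, J) = sqrt(J**2 + k**2)
M(f, t) = 13/2 - 885*f/8 (M(f, t) = -(885*f - 52)/8 = -(-52 + 885*f)/8 = 13/2 - 885*f/8)
-911253/M(11 - 7*16, K(-30, 24)) = -911253/(13/2 - 885*(11 - 7*16)/8) = -911253/(13/2 - 885*(11 - 112)/8) = -911253/(13/2 - 885/8*(-101)) = -911253/(13/2 + 89385/8) = -911253/89437/8 = -911253*8/89437 = -7290024/89437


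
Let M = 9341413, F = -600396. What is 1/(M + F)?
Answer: 1/8741017 ≈ 1.1440e-7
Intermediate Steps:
1/(M + F) = 1/(9341413 - 600396) = 1/8741017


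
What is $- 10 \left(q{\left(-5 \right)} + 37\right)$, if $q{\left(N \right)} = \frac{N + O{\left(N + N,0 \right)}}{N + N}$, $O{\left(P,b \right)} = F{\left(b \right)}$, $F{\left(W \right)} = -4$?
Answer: $-379$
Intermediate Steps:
$O{\left(P,b \right)} = -4$
$q{\left(N \right)} = \frac{-4 + N}{2 N}$ ($q{\left(N \right)} = \frac{N - 4}{N + N} = \frac{-4 + N}{2 N}$)
$- 10 \left(q{\left(-5 \right)} + 37\right) = - 10 \left(\frac{-4 - 5}{2 \left(-5\right)} + 37\right) = - 10 \left(\frac{1}{2} \left(- \frac{1}{5}\right) \left(-9\right) + 37\right) = - 10 \left(\frac{9}{10} + 37\right) = \left(-10\right) \frac{379}{10} = -379$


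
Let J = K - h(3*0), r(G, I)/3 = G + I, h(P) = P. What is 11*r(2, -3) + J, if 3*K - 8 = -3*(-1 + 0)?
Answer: -88/3 ≈ -29.333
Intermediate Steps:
r(G, I) = 3*G + 3*I (r(G, I) = 3*(G + I) = 3*G + 3*I)
K = 11/3 (K = 8/3 + (-3*(-1 + 0))/3 = 8/3 + (-3*(-1))/3 = 8/3 + (⅓)*3 = 8/3 + 1 = 11/3 ≈ 3.6667)
J = 11/3 (J = 11/3 - 3*0 = 11/3 - 1*0 = 11/3 + 0 = 11/3 ≈ 3.6667)
11*r(2, -3) + J = 11*(3*2 + 3*(-3)) + 11/3 = 11*(6 - 9) + 11/3 = 11*(-3) + 11/3 = -33 + 11/3 = -88/3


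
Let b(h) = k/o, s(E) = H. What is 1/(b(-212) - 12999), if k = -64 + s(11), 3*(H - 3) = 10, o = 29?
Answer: -87/1131086 ≈ -7.6917e-5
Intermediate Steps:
H = 19/3 (H = 3 + (⅓)*10 = 3 + 10/3 = 19/3 ≈ 6.3333)
s(E) = 19/3
k = -173/3 (k = -64 + 19/3 = -173/3 ≈ -57.667)
b(h) = -173/87 (b(h) = -173/3/29 = -173/3*1/29 = -173/87)
1/(b(-212) - 12999) = 1/(-173/87 - 12999) = 1/(-1131086/87) = -87/1131086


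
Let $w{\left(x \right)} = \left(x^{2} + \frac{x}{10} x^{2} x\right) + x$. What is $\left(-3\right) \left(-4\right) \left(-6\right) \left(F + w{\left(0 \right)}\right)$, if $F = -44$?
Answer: $3168$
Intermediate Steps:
$w{\left(x \right)} = x + x^{2} + \frac{x^{4}}{10}$ ($w{\left(x \right)} = \left(x^{2} + x \frac{1}{10} x^{2} x\right) + x = \left(x^{2} + \frac{x}{10} x^{2} x\right) + x = \left(x^{2} + \frac{x^{3}}{10} x\right) + x = \left(x^{2} + \frac{x^{4}}{10}\right) + x = x + x^{2} + \frac{x^{4}}{10}$)
$\left(-3\right) \left(-4\right) \left(-6\right) \left(F + w{\left(0 \right)}\right) = \left(-3\right) \left(-4\right) \left(-6\right) \left(-44 + 0 \left(1 + 0 + \frac{0^{3}}{10}\right)\right) = 12 \left(-6\right) \left(-44 + 0 \left(1 + 0 + \frac{1}{10} \cdot 0\right)\right) = - 72 \left(-44 + 0 \left(1 + 0 + 0\right)\right) = - 72 \left(-44 + 0 \cdot 1\right) = - 72 \left(-44 + 0\right) = \left(-72\right) \left(-44\right) = 3168$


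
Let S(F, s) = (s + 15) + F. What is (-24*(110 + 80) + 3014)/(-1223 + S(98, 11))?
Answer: 1546/1099 ≈ 1.4067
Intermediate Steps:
S(F, s) = 15 + F + s (S(F, s) = (15 + s) + F = 15 + F + s)
(-24*(110 + 80) + 3014)/(-1223 + S(98, 11)) = (-24*(110 + 80) + 3014)/(-1223 + (15 + 98 + 11)) = (-24*190 + 3014)/(-1223 + 124) = (-4560 + 3014)/(-1099) = -1546*(-1/1099) = 1546/1099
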